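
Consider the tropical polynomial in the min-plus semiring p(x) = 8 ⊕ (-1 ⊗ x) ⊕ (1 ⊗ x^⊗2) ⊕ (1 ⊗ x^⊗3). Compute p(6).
p(6) = 5

A tropical monomial a ⊗ x^⊗i evaluates to a + i · x. Evaluating each term at x = 6:
  Term 0 contributes 8 + 0 · 6 = 8
  Term 1 contributes -1 + 1 · 6 = 5
  Term 2 contributes 1 + 2 · 6 = 13
  Term 3 contributes 1 + 3 · 6 = 19
p(6) = ⊕ of these = min[8, 5, 13, 19] = 5.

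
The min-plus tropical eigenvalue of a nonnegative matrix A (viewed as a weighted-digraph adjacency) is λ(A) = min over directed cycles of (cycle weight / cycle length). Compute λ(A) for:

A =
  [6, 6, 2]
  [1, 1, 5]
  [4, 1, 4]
λ(A) = 1

Enumerate directed cycles and compute their means (weight / length). Sample:
  cycle 0 → 0: weight = 6, length = 1, mean = 6/1 ≈ 6.000
  cycle 1 → 1: weight = 1, length = 1, mean = 1/1 ≈ 1.000
  cycle 2 → 2: weight = 4, length = 1, mean = 4/1 ≈ 4.000
  cycle 0 → 1 → 0: weight = 7, length = 2, mean = 7/2 ≈ 3.500
  cycle 0 → 2 → 0: weight = 6, length = 2, mean = 6/2 ≈ 3.000
  cycle 1 → 0 → 1: weight = 7, length = 2, mean = 7/2 ≈ 3.500
Minimum mean = 1.000, attained e.g. along the cycle 1 → 1 with weight 1 and length 1. So λ(A) = 1/1 = 1.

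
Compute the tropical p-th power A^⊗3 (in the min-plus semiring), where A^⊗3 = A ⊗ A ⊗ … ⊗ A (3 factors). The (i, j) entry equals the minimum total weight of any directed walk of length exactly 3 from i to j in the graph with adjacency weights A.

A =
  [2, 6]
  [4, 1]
A^⊗3 =
  [6, 8]
  [6, 3]

Each entry (A^⊗3)_ij equals the minimum over all length-3 walks i = v_0 → v_1 → … → v_3 = j of Σ_t A[v_t][v_{t+1}]. For example, for (i, j) = (0, 1) we minimise over 4 possible intermediate vertex sequences; the minimum is 8, attained along the walk 0 → 1 → 1 → 1.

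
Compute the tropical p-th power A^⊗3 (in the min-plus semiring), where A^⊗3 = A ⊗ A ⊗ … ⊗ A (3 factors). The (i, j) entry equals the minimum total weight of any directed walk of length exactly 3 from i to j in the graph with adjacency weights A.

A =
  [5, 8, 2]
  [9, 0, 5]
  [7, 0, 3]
A^⊗3 =
  [11, 2, 7]
  [9, 0, 5]
  [9, 0, 5]

Each entry (A^⊗3)_ij equals the minimum over all length-3 walks i = v_0 → v_1 → … → v_3 = j of Σ_t A[v_t][v_{t+1}]. For example, for (i, j) = (0, 2) we minimise over 9 possible intermediate vertex sequences; the minimum is 7, attained along the walk 0 → 2 → 1 → 2.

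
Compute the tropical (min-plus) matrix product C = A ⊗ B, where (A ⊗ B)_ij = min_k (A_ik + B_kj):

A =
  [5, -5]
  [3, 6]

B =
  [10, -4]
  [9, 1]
A ⊗ B =
  [4, -4]
  [13, -1]

Apply the min-plus product entry-by-entry:
  C[0][0] = min over k of (A[0][0] + B[0][0] = 5 + 10 = 15, A[0][1] + B[1][0] = -5 + 9 = 4) = 4 (attained at k = 1)
  C[0][1] = min over k of (A[0][0] + B[0][1] = 5 + -4 = 1, A[0][1] + B[1][1] = -5 + 1 = -4) = -4 (attained at k = 1)
  C[1][0] = min over k of (A[1][0] + B[0][0] = 3 + 10 = 13, A[1][1] + B[1][0] = 6 + 9 = 15) = 13 (attained at k = 0)
  C[1][1] = min over k of (A[1][0] + B[0][1] = 3 + -4 = -1, A[1][1] + B[1][1] = 6 + 1 = 7) = -1 (attained at k = 0)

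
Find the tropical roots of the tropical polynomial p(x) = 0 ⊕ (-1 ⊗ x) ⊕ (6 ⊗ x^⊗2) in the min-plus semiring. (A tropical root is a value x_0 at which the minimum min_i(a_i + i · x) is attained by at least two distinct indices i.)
Roots: {-7, 1}

Each tropical root is a break point of the lower envelope of the lines y = a_i + i · x (there are 3 lines, with slopes 0, 1, ..., 2). Only the lines that attain the minimum somewhere contribute to roots; other lines are dominated. Here the surviving (envelope) indices are i = 2, i = 1, i = 0.
Intersections between consecutive envelope lines give the roots: for adjacent envelope indices i < j the intersection is x = (a_i − a_j) / (j − i). Reading off the sorted break points: {-7, 1}.
Verification: at each break x_0, at least two indices attain the minimum of min_i(a_i + i · x_0).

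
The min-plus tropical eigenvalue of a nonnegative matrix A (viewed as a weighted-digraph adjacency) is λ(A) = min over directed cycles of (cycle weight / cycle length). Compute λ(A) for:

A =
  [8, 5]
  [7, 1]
λ(A) = 1

Enumerate directed cycles and compute their means (weight / length). Sample:
  cycle 0 → 0: weight = 8, length = 1, mean = 8/1 ≈ 8.000
  cycle 1 → 1: weight = 1, length = 1, mean = 1/1 ≈ 1.000
  cycle 0 → 1 → 0: weight = 12, length = 2, mean = 12/2 ≈ 6.000
  cycle 1 → 0 → 1: weight = 12, length = 2, mean = 12/2 ≈ 6.000
Minimum mean = 1.000, attained e.g. along the cycle 1 → 1 with weight 1 and length 1. So λ(A) = 1/1 = 1.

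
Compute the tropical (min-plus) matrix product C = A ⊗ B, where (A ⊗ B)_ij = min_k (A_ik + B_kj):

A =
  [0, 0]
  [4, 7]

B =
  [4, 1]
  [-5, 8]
A ⊗ B =
  [-5, 1]
  [2, 5]

Apply the min-plus product entry-by-entry:
  C[0][0] = min over k of (A[0][0] + B[0][0] = 0 + 4 = 4, A[0][1] + B[1][0] = 0 + -5 = -5) = -5 (attained at k = 1)
  C[0][1] = min over k of (A[0][0] + B[0][1] = 0 + 1 = 1, A[0][1] + B[1][1] = 0 + 8 = 8) = 1 (attained at k = 0)
  C[1][0] = min over k of (A[1][0] + B[0][0] = 4 + 4 = 8, A[1][1] + B[1][0] = 7 + -5 = 2) = 2 (attained at k = 1)
  C[1][1] = min over k of (A[1][0] + B[0][1] = 4 + 1 = 5, A[1][1] + B[1][1] = 7 + 8 = 15) = 5 (attained at k = 0)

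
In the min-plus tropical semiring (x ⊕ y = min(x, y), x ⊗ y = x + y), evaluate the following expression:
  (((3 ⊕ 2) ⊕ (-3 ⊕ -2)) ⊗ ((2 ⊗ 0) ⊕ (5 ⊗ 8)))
(((3 ⊕ 2) ⊕ (-3 ⊕ -2)) ⊗ ((2 ⊗ 0) ⊕ (5 ⊗ 8))) = -1

Expand innermost to outermost. Recall ⊕ takes the minimum of its arguments and ⊗ takes their sum. Working out the expression (((3 ⊕ 2) ⊕ (-3 ⊕ -2)) ⊗ ((2 ⊗ 0) ⊕ (5 ⊗ 8))) gives -1.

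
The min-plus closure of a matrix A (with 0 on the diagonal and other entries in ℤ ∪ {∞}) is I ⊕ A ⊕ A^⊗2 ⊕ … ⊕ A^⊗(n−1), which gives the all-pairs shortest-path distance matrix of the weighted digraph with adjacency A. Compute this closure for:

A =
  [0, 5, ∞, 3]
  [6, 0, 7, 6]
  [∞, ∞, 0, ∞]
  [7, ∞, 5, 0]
Closure =
  [0, 5, 8, 3]
  [6, 0, 7, 6]
  [∞, ∞, 0, ∞]
  [7, 12, 5, 0]

This is the Floyd-Warshall all-pairs shortest-path computation. For each intermediate vertex k = 0, 1, …, 3, update dist[i][j] ← min(dist[i][j], dist[i][k] + dist[k][j]). The final matrix gives, for each (i, j), the minimum total weight of any directed path from i to j (possibly empty when i = j).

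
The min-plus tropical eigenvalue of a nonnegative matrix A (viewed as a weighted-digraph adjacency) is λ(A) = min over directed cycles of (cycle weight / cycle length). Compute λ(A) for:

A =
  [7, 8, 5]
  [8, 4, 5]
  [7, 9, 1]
λ(A) = 1

Enumerate directed cycles and compute their means (weight / length). Sample:
  cycle 0 → 0: weight = 7, length = 1, mean = 7/1 ≈ 7.000
  cycle 1 → 1: weight = 4, length = 1, mean = 4/1 ≈ 4.000
  cycle 2 → 2: weight = 1, length = 1, mean = 1/1 ≈ 1.000
  cycle 0 → 1 → 0: weight = 16, length = 2, mean = 16/2 ≈ 8.000
  cycle 0 → 2 → 0: weight = 12, length = 2, mean = 12/2 ≈ 6.000
  cycle 1 → 0 → 1: weight = 16, length = 2, mean = 16/2 ≈ 8.000
Minimum mean = 1.000, attained e.g. along the cycle 2 → 2 with weight 1 and length 1. So λ(A) = 1/1 = 1.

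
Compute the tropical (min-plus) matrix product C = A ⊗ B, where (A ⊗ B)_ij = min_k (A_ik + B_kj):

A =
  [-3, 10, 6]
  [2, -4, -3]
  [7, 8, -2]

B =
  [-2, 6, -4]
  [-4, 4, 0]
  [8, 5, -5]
A ⊗ B =
  [-5, 3, -7]
  [-8, 0, -8]
  [4, 3, -7]

Apply the min-plus product entry-by-entry:
  C[0][0] = min over k of (A[0][0] + B[0][0] = -3 + -2 = -5, A[0][1] + B[1][0] = 10 + -4 = 6, A[0][2] + B[2][0] = 6 + 8 = 14) = -5 (attained at k = 0)
  C[0][1] = min over k of (A[0][0] + B[0][1] = -3 + 6 = 3, A[0][1] + B[1][1] = 10 + 4 = 14, A[0][2] + B[2][1] = 6 + 5 = 11) = 3 (attained at k = 0)
  C[0][2] = min over k of (A[0][0] + B[0][2] = -3 + -4 = -7, A[0][1] + B[1][2] = 10 + 0 = 10, A[0][2] + B[2][2] = 6 + -5 = 1) = -7 (attained at k = 0)
  C[1][0] = min over k of (A[1][0] + B[0][0] = 2 + -2 = 0, A[1][1] + B[1][0] = -4 + -4 = -8, A[1][2] + B[2][0] = -3 + 8 = 5) = -8 (attained at k = 1)
  C[1][1] = min over k of (A[1][0] + B[0][1] = 2 + 6 = 8, A[1][1] + B[1][1] = -4 + 4 = 0, A[1][2] + B[2][1] = -3 + 5 = 2) = 0 (attained at k = 1)
  C[1][2] = min over k of (A[1][0] + B[0][2] = 2 + -4 = -2, A[1][1] + B[1][2] = -4 + 0 = -4, A[1][2] + B[2][2] = -3 + -5 = -8) = -8 (attained at k = 2)
  C[2][0] = min over k of (A[2][0] + B[0][0] = 7 + -2 = 5, A[2][1] + B[1][0] = 8 + -4 = 4, A[2][2] + B[2][0] = -2 + 8 = 6) = 4 (attained at k = 1)
  C[2][1] = min over k of (A[2][0] + B[0][1] = 7 + 6 = 13, A[2][1] + B[1][1] = 8 + 4 = 12, A[2][2] + B[2][1] = -2 + 5 = 3) = 3 (attained at k = 2)
  C[2][2] = min over k of (A[2][0] + B[0][2] = 7 + -4 = 3, A[2][1] + B[1][2] = 8 + 0 = 8, A[2][2] + B[2][2] = -2 + -5 = -7) = -7 (attained at k = 2)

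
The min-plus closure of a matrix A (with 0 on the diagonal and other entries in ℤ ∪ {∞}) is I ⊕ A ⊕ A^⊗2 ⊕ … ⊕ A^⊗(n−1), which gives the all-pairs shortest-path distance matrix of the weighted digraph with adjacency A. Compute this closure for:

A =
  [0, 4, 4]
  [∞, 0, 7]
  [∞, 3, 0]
Closure =
  [0, 4, 4]
  [∞, 0, 7]
  [∞, 3, 0]

This is the Floyd-Warshall all-pairs shortest-path computation. For each intermediate vertex k = 0, 1, …, 2, update dist[i][j] ← min(dist[i][j], dist[i][k] + dist[k][j]). The final matrix gives, for each (i, j), the minimum total weight of any directed path from i to j (possibly empty when i = j).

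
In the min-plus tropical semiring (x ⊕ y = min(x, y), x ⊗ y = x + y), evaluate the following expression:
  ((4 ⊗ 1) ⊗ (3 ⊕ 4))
((4 ⊗ 1) ⊗ (3 ⊕ 4)) = 8

Expand innermost to outermost. Recall ⊕ takes the minimum of its arguments and ⊗ takes their sum. Working out the expression ((4 ⊗ 1) ⊗ (3 ⊕ 4)) gives 8.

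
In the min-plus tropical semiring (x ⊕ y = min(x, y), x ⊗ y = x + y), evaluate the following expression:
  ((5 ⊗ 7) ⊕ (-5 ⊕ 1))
((5 ⊗ 7) ⊕ (-5 ⊕ 1)) = -5

Expand innermost to outermost. Recall ⊕ takes the minimum of its arguments and ⊗ takes their sum. Working out the expression ((5 ⊗ 7) ⊕ (-5 ⊕ 1)) gives -5.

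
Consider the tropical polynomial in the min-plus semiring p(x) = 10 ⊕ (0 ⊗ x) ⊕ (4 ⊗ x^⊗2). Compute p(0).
p(0) = 0

A tropical monomial a ⊗ x^⊗i evaluates to a + i · x. Evaluating each term at x = 0:
  Term 0 contributes 10 + 0 · 0 = 10
  Term 1 contributes 0 + 1 · 0 = 0
  Term 2 contributes 4 + 2 · 0 = 4
p(0) = ⊕ of these = min[10, 0, 4] = 0.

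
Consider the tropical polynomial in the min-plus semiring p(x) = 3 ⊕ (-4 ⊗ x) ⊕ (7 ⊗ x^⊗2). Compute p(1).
p(1) = -3

A tropical monomial a ⊗ x^⊗i evaluates to a + i · x. Evaluating each term at x = 1:
  Term 0 contributes 3 + 0 · 1 = 3
  Term 1 contributes -4 + 1 · 1 = -3
  Term 2 contributes 7 + 2 · 1 = 9
p(1) = ⊕ of these = min[3, -3, 9] = -3.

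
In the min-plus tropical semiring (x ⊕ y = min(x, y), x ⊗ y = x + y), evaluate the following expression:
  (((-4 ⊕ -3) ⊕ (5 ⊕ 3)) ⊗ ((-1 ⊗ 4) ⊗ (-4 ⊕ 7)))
(((-4 ⊕ -3) ⊕ (5 ⊕ 3)) ⊗ ((-1 ⊗ 4) ⊗ (-4 ⊕ 7))) = -5

Expand innermost to outermost. Recall ⊕ takes the minimum of its arguments and ⊗ takes their sum. Working out the expression (((-4 ⊕ -3) ⊕ (5 ⊕ 3)) ⊗ ((-1 ⊗ 4) ⊗ (-4 ⊕ 7))) gives -5.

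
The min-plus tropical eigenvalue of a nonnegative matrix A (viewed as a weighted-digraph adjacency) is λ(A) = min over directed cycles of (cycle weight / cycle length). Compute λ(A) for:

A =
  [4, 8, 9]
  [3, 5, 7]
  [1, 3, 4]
λ(A) = 4

Enumerate directed cycles and compute their means (weight / length). Sample:
  cycle 0 → 0: weight = 4, length = 1, mean = 4/1 ≈ 4.000
  cycle 1 → 1: weight = 5, length = 1, mean = 5/1 ≈ 5.000
  cycle 2 → 2: weight = 4, length = 1, mean = 4/1 ≈ 4.000
  cycle 0 → 1 → 0: weight = 11, length = 2, mean = 11/2 ≈ 5.500
  cycle 0 → 2 → 0: weight = 10, length = 2, mean = 10/2 ≈ 5.000
  cycle 1 → 0 → 1: weight = 11, length = 2, mean = 11/2 ≈ 5.500
Minimum mean = 4.000, attained e.g. along the cycle 0 → 0 with weight 4 and length 1. So λ(A) = 4/1 = 4.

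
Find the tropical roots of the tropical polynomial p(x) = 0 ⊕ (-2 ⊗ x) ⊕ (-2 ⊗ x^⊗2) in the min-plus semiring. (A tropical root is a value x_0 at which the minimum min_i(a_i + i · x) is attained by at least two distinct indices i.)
Roots: {0, 2}

Each tropical root is a break point of the lower envelope of the lines y = a_i + i · x (there are 3 lines, with slopes 0, 1, ..., 2). Only the lines that attain the minimum somewhere contribute to roots; other lines are dominated. Here the surviving (envelope) indices are i = 2, i = 1, i = 0.
Intersections between consecutive envelope lines give the roots: for adjacent envelope indices i < j the intersection is x = (a_i − a_j) / (j − i). Reading off the sorted break points: {0, 2}.
Verification: at each break x_0, at least two indices attain the minimum of min_i(a_i + i · x_0).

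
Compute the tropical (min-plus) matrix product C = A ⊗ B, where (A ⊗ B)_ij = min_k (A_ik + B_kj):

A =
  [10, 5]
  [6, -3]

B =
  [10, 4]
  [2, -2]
A ⊗ B =
  [7, 3]
  [-1, -5]

Apply the min-plus product entry-by-entry:
  C[0][0] = min over k of (A[0][0] + B[0][0] = 10 + 10 = 20, A[0][1] + B[1][0] = 5 + 2 = 7) = 7 (attained at k = 1)
  C[0][1] = min over k of (A[0][0] + B[0][1] = 10 + 4 = 14, A[0][1] + B[1][1] = 5 + -2 = 3) = 3 (attained at k = 1)
  C[1][0] = min over k of (A[1][0] + B[0][0] = 6 + 10 = 16, A[1][1] + B[1][0] = -3 + 2 = -1) = -1 (attained at k = 1)
  C[1][1] = min over k of (A[1][0] + B[0][1] = 6 + 4 = 10, A[1][1] + B[1][1] = -3 + -2 = -5) = -5 (attained at k = 1)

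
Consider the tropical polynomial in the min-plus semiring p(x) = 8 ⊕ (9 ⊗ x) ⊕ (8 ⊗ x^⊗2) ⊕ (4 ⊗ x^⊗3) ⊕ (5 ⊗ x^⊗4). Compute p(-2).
p(-2) = -3

A tropical monomial a ⊗ x^⊗i evaluates to a + i · x. Evaluating each term at x = -2:
  Term 0 contributes 8 + 0 · -2 = 8
  Term 1 contributes 9 + 1 · -2 = 7
  Term 2 contributes 8 + 2 · -2 = 4
  Term 3 contributes 4 + 3 · -2 = -2
  Term 4 contributes 5 + 4 · -2 = -3
p(-2) = ⊕ of these = min[8, 7, 4, -2, -3] = -3.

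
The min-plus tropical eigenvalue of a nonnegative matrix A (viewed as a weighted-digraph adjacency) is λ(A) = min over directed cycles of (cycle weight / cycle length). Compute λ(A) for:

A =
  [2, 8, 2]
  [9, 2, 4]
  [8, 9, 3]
λ(A) = 2

Enumerate directed cycles and compute their means (weight / length). Sample:
  cycle 0 → 0: weight = 2, length = 1, mean = 2/1 ≈ 2.000
  cycle 1 → 1: weight = 2, length = 1, mean = 2/1 ≈ 2.000
  cycle 2 → 2: weight = 3, length = 1, mean = 3/1 ≈ 3.000
  cycle 0 → 1 → 0: weight = 17, length = 2, mean = 17/2 ≈ 8.500
  cycle 0 → 2 → 0: weight = 10, length = 2, mean = 10/2 ≈ 5.000
  cycle 1 → 0 → 1: weight = 17, length = 2, mean = 17/2 ≈ 8.500
Minimum mean = 2.000, attained e.g. along the cycle 0 → 0 with weight 2 and length 1. So λ(A) = 2/1 = 2.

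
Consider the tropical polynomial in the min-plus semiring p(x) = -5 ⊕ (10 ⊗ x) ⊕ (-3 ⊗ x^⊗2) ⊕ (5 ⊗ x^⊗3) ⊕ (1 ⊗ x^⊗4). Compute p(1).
p(1) = -5

A tropical monomial a ⊗ x^⊗i evaluates to a + i · x. Evaluating each term at x = 1:
  Term 0 contributes -5 + 0 · 1 = -5
  Term 1 contributes 10 + 1 · 1 = 11
  Term 2 contributes -3 + 2 · 1 = -1
  Term 3 contributes 5 + 3 · 1 = 8
  Term 4 contributes 1 + 4 · 1 = 5
p(1) = ⊕ of these = min[-5, 11, -1, 8, 5] = -5.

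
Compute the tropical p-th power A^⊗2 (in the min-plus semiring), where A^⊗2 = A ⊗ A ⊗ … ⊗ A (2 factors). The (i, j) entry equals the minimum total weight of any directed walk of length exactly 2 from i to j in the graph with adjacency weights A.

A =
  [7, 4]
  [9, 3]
A^⊗2 =
  [13, 7]
  [12, 6]

Each entry (A^⊗2)_ij equals the minimum over all length-2 walks i = v_0 → v_1 → … → v_2 = j of Σ_t A[v_t][v_{t+1}]. For example, for (i, j) = (0, 1) we minimise over 2 possible intermediate vertex sequences; the minimum is 7, attained along the walk 0 → 1 → 1.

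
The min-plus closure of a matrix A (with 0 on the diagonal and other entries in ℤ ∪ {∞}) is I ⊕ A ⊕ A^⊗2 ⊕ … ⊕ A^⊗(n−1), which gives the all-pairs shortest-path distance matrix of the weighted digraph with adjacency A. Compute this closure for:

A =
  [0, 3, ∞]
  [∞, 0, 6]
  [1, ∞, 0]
Closure =
  [0, 3, 9]
  [7, 0, 6]
  [1, 4, 0]

This is the Floyd-Warshall all-pairs shortest-path computation. For each intermediate vertex k = 0, 1, …, 2, update dist[i][j] ← min(dist[i][j], dist[i][k] + dist[k][j]). The final matrix gives, for each (i, j), the minimum total weight of any directed path from i to j (possibly empty when i = j).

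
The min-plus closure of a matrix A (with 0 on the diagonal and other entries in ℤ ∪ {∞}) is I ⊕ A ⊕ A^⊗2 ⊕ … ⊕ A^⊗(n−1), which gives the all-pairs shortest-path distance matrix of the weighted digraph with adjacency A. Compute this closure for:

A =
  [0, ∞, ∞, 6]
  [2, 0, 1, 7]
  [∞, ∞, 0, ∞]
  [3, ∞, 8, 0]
Closure =
  [0, ∞, 14, 6]
  [2, 0, 1, 7]
  [∞, ∞, 0, ∞]
  [3, ∞, 8, 0]

This is the Floyd-Warshall all-pairs shortest-path computation. For each intermediate vertex k = 0, 1, …, 3, update dist[i][j] ← min(dist[i][j], dist[i][k] + dist[k][j]). The final matrix gives, for each (i, j), the minimum total weight of any directed path from i to j (possibly empty when i = j).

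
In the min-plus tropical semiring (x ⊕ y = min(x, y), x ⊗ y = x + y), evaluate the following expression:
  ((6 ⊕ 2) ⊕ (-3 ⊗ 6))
((6 ⊕ 2) ⊕ (-3 ⊗ 6)) = 2

Expand innermost to outermost. Recall ⊕ takes the minimum of its arguments and ⊗ takes their sum. Working out the expression ((6 ⊕ 2) ⊕ (-3 ⊗ 6)) gives 2.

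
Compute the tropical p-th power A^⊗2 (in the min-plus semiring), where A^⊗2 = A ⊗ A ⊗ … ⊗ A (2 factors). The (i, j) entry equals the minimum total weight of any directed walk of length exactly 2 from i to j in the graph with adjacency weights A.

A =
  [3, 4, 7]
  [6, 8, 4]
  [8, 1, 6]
A^⊗2 =
  [6, 7, 8]
  [9, 5, 10]
  [7, 7, 5]

Each entry (A^⊗2)_ij equals the minimum over all length-2 walks i = v_0 → v_1 → … → v_2 = j of Σ_t A[v_t][v_{t+1}]. For example, for (i, j) = (0, 2) we minimise over 3 possible intermediate vertex sequences; the minimum is 8, attained along the walk 0 → 1 → 2.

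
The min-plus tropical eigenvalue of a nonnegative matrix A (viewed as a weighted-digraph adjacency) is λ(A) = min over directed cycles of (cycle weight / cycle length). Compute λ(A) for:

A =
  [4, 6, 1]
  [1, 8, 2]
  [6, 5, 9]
λ(A) = 7/3

Enumerate directed cycles and compute their means (weight / length). Sample:
  cycle 0 → 0: weight = 4, length = 1, mean = 4/1 ≈ 4.000
  cycle 1 → 1: weight = 8, length = 1, mean = 8/1 ≈ 8.000
  cycle 2 → 2: weight = 9, length = 1, mean = 9/1 ≈ 9.000
  cycle 0 → 1 → 0: weight = 7, length = 2, mean = 7/2 ≈ 3.500
  cycle 0 → 2 → 0: weight = 7, length = 2, mean = 7/2 ≈ 3.500
  cycle 1 → 0 → 1: weight = 7, length = 2, mean = 7/2 ≈ 3.500
Minimum mean = 2.333, attained e.g. along the cycle 0 → 2 → 1 → 0 with weight 7 and length 3. So λ(A) = 7/3 = 7/3.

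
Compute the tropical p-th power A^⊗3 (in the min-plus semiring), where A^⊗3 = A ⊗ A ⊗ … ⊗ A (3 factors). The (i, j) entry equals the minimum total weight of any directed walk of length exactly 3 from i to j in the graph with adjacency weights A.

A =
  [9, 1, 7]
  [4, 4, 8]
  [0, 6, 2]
A^⊗3 =
  [9, 6, 11]
  [9, 9, 12]
  [4, 3, 6]

Each entry (A^⊗3)_ij equals the minimum over all length-3 walks i = v_0 → v_1 → … → v_3 = j of Σ_t A[v_t][v_{t+1}]. For example, for (i, j) = (0, 2) we minimise over 9 possible intermediate vertex sequences; the minimum is 11, attained along the walk 0 → 1 → 2 → 2.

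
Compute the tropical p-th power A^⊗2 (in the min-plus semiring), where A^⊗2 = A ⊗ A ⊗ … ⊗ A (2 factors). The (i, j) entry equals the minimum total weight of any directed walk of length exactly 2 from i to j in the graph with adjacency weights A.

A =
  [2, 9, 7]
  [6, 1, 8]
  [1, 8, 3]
A^⊗2 =
  [4, 10, 9]
  [7, 2, 9]
  [3, 9, 6]

Each entry (A^⊗2)_ij equals the minimum over all length-2 walks i = v_0 → v_1 → … → v_2 = j of Σ_t A[v_t][v_{t+1}]. For example, for (i, j) = (0, 2) we minimise over 3 possible intermediate vertex sequences; the minimum is 9, attained along the walk 0 → 0 → 2.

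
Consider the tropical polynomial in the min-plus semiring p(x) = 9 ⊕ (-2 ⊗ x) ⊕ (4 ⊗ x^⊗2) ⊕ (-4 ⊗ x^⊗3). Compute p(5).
p(5) = 3

A tropical monomial a ⊗ x^⊗i evaluates to a + i · x. Evaluating each term at x = 5:
  Term 0 contributes 9 + 0 · 5 = 9
  Term 1 contributes -2 + 1 · 5 = 3
  Term 2 contributes 4 + 2 · 5 = 14
  Term 3 contributes -4 + 3 · 5 = 11
p(5) = ⊕ of these = min[9, 3, 14, 11] = 3.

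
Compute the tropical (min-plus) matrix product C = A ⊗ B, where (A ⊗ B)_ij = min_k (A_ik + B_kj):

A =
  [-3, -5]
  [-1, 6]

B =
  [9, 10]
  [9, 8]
A ⊗ B =
  [4, 3]
  [8, 9]

Apply the min-plus product entry-by-entry:
  C[0][0] = min over k of (A[0][0] + B[0][0] = -3 + 9 = 6, A[0][1] + B[1][0] = -5 + 9 = 4) = 4 (attained at k = 1)
  C[0][1] = min over k of (A[0][0] + B[0][1] = -3 + 10 = 7, A[0][1] + B[1][1] = -5 + 8 = 3) = 3 (attained at k = 1)
  C[1][0] = min over k of (A[1][0] + B[0][0] = -1 + 9 = 8, A[1][1] + B[1][0] = 6 + 9 = 15) = 8 (attained at k = 0)
  C[1][1] = min over k of (A[1][0] + B[0][1] = -1 + 10 = 9, A[1][1] + B[1][1] = 6 + 8 = 14) = 9 (attained at k = 0)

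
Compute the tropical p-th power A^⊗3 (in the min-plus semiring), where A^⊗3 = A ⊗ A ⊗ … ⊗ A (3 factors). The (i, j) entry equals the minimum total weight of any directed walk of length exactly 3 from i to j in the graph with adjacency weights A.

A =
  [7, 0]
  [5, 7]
A^⊗3 =
  [12, 5]
  [10, 12]

Each entry (A^⊗3)_ij equals the minimum over all length-3 walks i = v_0 → v_1 → … → v_3 = j of Σ_t A[v_t][v_{t+1}]. For example, for (i, j) = (0, 1) we minimise over 4 possible intermediate vertex sequences; the minimum is 5, attained along the walk 0 → 1 → 0 → 1.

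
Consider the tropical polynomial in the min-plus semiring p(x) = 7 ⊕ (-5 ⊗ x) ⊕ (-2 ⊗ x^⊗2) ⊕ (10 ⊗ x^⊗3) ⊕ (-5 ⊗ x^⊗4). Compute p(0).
p(0) = -5

A tropical monomial a ⊗ x^⊗i evaluates to a + i · x. Evaluating each term at x = 0:
  Term 0 contributes 7 + 0 · 0 = 7
  Term 1 contributes -5 + 1 · 0 = -5
  Term 2 contributes -2 + 2 · 0 = -2
  Term 3 contributes 10 + 3 · 0 = 10
  Term 4 contributes -5 + 4 · 0 = -5
p(0) = ⊕ of these = min[7, -5, -2, 10, -5] = -5.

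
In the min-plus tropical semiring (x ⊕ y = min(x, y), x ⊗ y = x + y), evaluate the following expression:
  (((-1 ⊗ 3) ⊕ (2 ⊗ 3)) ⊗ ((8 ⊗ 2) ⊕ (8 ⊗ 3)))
(((-1 ⊗ 3) ⊕ (2 ⊗ 3)) ⊗ ((8 ⊗ 2) ⊕ (8 ⊗ 3))) = 12

Expand innermost to outermost. Recall ⊕ takes the minimum of its arguments and ⊗ takes their sum. Working out the expression (((-1 ⊗ 3) ⊕ (2 ⊗ 3)) ⊗ ((8 ⊗ 2) ⊕ (8 ⊗ 3))) gives 12.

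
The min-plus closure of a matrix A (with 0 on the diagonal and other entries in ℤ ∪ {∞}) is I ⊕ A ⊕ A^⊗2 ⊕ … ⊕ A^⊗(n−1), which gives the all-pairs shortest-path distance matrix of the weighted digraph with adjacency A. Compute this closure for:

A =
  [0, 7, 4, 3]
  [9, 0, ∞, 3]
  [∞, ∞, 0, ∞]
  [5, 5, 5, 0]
Closure =
  [0, 7, 4, 3]
  [8, 0, 8, 3]
  [∞, ∞, 0, ∞]
  [5, 5, 5, 0]

This is the Floyd-Warshall all-pairs shortest-path computation. For each intermediate vertex k = 0, 1, …, 3, update dist[i][j] ← min(dist[i][j], dist[i][k] + dist[k][j]). The final matrix gives, for each (i, j), the minimum total weight of any directed path from i to j (possibly empty when i = j).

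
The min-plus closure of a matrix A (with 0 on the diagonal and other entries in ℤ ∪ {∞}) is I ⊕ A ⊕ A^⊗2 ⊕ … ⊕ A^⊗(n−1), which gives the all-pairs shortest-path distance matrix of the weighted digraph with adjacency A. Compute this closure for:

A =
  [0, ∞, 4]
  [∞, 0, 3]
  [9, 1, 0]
Closure =
  [0, 5, 4]
  [12, 0, 3]
  [9, 1, 0]

This is the Floyd-Warshall all-pairs shortest-path computation. For each intermediate vertex k = 0, 1, …, 2, update dist[i][j] ← min(dist[i][j], dist[i][k] + dist[k][j]). The final matrix gives, for each (i, j), the minimum total weight of any directed path from i to j (possibly empty when i = j).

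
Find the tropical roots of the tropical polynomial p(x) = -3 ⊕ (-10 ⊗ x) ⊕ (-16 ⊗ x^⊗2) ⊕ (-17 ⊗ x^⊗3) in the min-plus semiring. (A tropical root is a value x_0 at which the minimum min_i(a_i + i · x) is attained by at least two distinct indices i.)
Roots: {1, 6, 7}

Each tropical root is a break point of the lower envelope of the lines y = a_i + i · x (there are 4 lines, with slopes 0, 1, ..., 3). Only the lines that attain the minimum somewhere contribute to roots; other lines are dominated. Here the surviving (envelope) indices are i = 3, i = 2, i = 1, i = 0.
Intersections between consecutive envelope lines give the roots: for adjacent envelope indices i < j the intersection is x = (a_i − a_j) / (j − i). Reading off the sorted break points: {1, 6, 7}.
Verification: at each break x_0, at least two indices attain the minimum of min_i(a_i + i · x_0).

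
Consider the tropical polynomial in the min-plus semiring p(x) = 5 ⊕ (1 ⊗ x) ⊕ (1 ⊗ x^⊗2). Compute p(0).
p(0) = 1

A tropical monomial a ⊗ x^⊗i evaluates to a + i · x. Evaluating each term at x = 0:
  Term 0 contributes 5 + 0 · 0 = 5
  Term 1 contributes 1 + 1 · 0 = 1
  Term 2 contributes 1 + 2 · 0 = 1
p(0) = ⊕ of these = min[5, 1, 1] = 1.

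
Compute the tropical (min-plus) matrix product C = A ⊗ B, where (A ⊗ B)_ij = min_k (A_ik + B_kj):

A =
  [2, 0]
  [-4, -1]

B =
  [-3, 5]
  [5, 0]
A ⊗ B =
  [-1, 0]
  [-7, -1]

Apply the min-plus product entry-by-entry:
  C[0][0] = min over k of (A[0][0] + B[0][0] = 2 + -3 = -1, A[0][1] + B[1][0] = 0 + 5 = 5) = -1 (attained at k = 0)
  C[0][1] = min over k of (A[0][0] + B[0][1] = 2 + 5 = 7, A[0][1] + B[1][1] = 0 + 0 = 0) = 0 (attained at k = 1)
  C[1][0] = min over k of (A[1][0] + B[0][0] = -4 + -3 = -7, A[1][1] + B[1][0] = -1 + 5 = 4) = -7 (attained at k = 0)
  C[1][1] = min over k of (A[1][0] + B[0][1] = -4 + 5 = 1, A[1][1] + B[1][1] = -1 + 0 = -1) = -1 (attained at k = 1)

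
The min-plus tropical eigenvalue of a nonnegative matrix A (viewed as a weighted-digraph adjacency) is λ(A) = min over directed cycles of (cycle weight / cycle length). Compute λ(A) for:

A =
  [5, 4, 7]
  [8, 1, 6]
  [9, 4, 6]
λ(A) = 1

Enumerate directed cycles and compute their means (weight / length). Sample:
  cycle 0 → 0: weight = 5, length = 1, mean = 5/1 ≈ 5.000
  cycle 1 → 1: weight = 1, length = 1, mean = 1/1 ≈ 1.000
  cycle 2 → 2: weight = 6, length = 1, mean = 6/1 ≈ 6.000
  cycle 0 → 1 → 0: weight = 12, length = 2, mean = 12/2 ≈ 6.000
  cycle 0 → 2 → 0: weight = 16, length = 2, mean = 16/2 ≈ 8.000
  cycle 1 → 0 → 1: weight = 12, length = 2, mean = 12/2 ≈ 6.000
Minimum mean = 1.000, attained e.g. along the cycle 1 → 1 with weight 1 and length 1. So λ(A) = 1/1 = 1.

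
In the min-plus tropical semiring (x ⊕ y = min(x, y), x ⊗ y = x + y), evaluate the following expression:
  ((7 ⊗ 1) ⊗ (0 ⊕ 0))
((7 ⊗ 1) ⊗ (0 ⊕ 0)) = 8

Expand innermost to outermost. Recall ⊕ takes the minimum of its arguments and ⊗ takes their sum. Working out the expression ((7 ⊗ 1) ⊗ (0 ⊕ 0)) gives 8.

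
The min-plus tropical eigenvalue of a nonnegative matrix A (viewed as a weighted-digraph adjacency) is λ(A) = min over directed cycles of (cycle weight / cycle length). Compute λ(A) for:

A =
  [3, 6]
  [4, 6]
λ(A) = 3

Enumerate directed cycles and compute their means (weight / length). Sample:
  cycle 0 → 0: weight = 3, length = 1, mean = 3/1 ≈ 3.000
  cycle 1 → 1: weight = 6, length = 1, mean = 6/1 ≈ 6.000
  cycle 0 → 1 → 0: weight = 10, length = 2, mean = 10/2 ≈ 5.000
  cycle 1 → 0 → 1: weight = 10, length = 2, mean = 10/2 ≈ 5.000
Minimum mean = 3.000, attained e.g. along the cycle 0 → 0 with weight 3 and length 1. So λ(A) = 3/1 = 3.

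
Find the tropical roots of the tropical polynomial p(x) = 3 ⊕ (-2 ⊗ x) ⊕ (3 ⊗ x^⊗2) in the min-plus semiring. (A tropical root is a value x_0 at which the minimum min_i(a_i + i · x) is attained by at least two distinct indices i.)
Roots: {-5, 5}

Each tropical root is a break point of the lower envelope of the lines y = a_i + i · x (there are 3 lines, with slopes 0, 1, ..., 2). Only the lines that attain the minimum somewhere contribute to roots; other lines are dominated. Here the surviving (envelope) indices are i = 2, i = 1, i = 0.
Intersections between consecutive envelope lines give the roots: for adjacent envelope indices i < j the intersection is x = (a_i − a_j) / (j − i). Reading off the sorted break points: {-5, 5}.
Verification: at each break x_0, at least two indices attain the minimum of min_i(a_i + i · x_0).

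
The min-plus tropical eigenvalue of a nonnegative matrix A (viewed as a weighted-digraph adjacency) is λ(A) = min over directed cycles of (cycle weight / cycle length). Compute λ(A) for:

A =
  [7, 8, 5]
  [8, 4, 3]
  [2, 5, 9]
λ(A) = 7/2

Enumerate directed cycles and compute their means (weight / length). Sample:
  cycle 0 → 0: weight = 7, length = 1, mean = 7/1 ≈ 7.000
  cycle 1 → 1: weight = 4, length = 1, mean = 4/1 ≈ 4.000
  cycle 2 → 2: weight = 9, length = 1, mean = 9/1 ≈ 9.000
  cycle 0 → 1 → 0: weight = 16, length = 2, mean = 16/2 ≈ 8.000
  cycle 0 → 2 → 0: weight = 7, length = 2, mean = 7/2 ≈ 3.500
  cycle 1 → 0 → 1: weight = 16, length = 2, mean = 16/2 ≈ 8.000
Minimum mean = 3.500, attained e.g. along the cycle 0 → 2 → 0 with weight 7 and length 2. So λ(A) = 7/2 = 7/2.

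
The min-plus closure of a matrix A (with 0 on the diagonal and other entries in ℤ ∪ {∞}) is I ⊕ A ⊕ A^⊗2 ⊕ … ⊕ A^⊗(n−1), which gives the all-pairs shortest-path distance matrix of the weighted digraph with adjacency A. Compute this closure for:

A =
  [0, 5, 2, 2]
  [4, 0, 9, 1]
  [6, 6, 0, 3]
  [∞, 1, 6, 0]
Closure =
  [0, 3, 2, 2]
  [4, 0, 6, 1]
  [6, 4, 0, 3]
  [5, 1, 6, 0]

This is the Floyd-Warshall all-pairs shortest-path computation. For each intermediate vertex k = 0, 1, …, 3, update dist[i][j] ← min(dist[i][j], dist[i][k] + dist[k][j]). The final matrix gives, for each (i, j), the minimum total weight of any directed path from i to j (possibly empty when i = j).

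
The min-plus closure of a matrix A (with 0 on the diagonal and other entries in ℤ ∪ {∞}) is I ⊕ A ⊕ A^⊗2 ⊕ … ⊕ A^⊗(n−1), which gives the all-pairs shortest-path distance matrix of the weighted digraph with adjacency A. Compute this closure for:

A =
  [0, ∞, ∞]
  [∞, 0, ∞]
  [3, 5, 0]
Closure =
  [0, ∞, ∞]
  [∞, 0, ∞]
  [3, 5, 0]

This is the Floyd-Warshall all-pairs shortest-path computation. For each intermediate vertex k = 0, 1, …, 2, update dist[i][j] ← min(dist[i][j], dist[i][k] + dist[k][j]). The final matrix gives, for each (i, j), the minimum total weight of any directed path from i to j (possibly empty when i = j).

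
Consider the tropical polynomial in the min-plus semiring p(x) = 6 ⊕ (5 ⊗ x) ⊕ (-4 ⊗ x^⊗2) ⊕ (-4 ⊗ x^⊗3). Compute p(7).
p(7) = 6

A tropical monomial a ⊗ x^⊗i evaluates to a + i · x. Evaluating each term at x = 7:
  Term 0 contributes 6 + 0 · 7 = 6
  Term 1 contributes 5 + 1 · 7 = 12
  Term 2 contributes -4 + 2 · 7 = 10
  Term 3 contributes -4 + 3 · 7 = 17
p(7) = ⊕ of these = min[6, 12, 10, 17] = 6.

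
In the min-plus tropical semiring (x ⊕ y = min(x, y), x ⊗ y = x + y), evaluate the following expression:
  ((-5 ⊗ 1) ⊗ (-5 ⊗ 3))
((-5 ⊗ 1) ⊗ (-5 ⊗ 3)) = -6

Expand innermost to outermost. Recall ⊕ takes the minimum of its arguments and ⊗ takes their sum. Working out the expression ((-5 ⊗ 1) ⊗ (-5 ⊗ 3)) gives -6.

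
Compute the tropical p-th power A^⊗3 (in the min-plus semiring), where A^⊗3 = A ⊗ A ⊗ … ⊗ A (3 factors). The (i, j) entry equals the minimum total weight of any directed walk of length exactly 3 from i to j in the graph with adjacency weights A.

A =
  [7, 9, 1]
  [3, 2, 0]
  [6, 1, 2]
A^⊗3 =
  [5, 4, 2]
  [4, 3, 1]
  [6, 2, 3]

Each entry (A^⊗3)_ij equals the minimum over all length-3 walks i = v_0 → v_1 → … → v_3 = j of Σ_t A[v_t][v_{t+1}]. For example, for (i, j) = (0, 2) we minimise over 9 possible intermediate vertex sequences; the minimum is 2, attained along the walk 0 → 2 → 1 → 2.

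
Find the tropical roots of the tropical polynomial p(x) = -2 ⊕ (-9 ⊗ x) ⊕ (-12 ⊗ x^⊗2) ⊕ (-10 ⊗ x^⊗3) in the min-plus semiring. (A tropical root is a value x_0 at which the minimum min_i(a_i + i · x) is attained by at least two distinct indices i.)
Roots: {-2, 3, 7}

Each tropical root is a break point of the lower envelope of the lines y = a_i + i · x (there are 4 lines, with slopes 0, 1, ..., 3). Only the lines that attain the minimum somewhere contribute to roots; other lines are dominated. Here the surviving (envelope) indices are i = 3, i = 2, i = 1, i = 0.
Intersections between consecutive envelope lines give the roots: for adjacent envelope indices i < j the intersection is x = (a_i − a_j) / (j − i). Reading off the sorted break points: {-2, 3, 7}.
Verification: at each break x_0, at least two indices attain the minimum of min_i(a_i + i · x_0).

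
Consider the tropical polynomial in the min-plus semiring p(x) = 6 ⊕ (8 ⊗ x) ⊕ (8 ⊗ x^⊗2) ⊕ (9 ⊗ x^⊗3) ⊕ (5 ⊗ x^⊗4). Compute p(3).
p(3) = 6

A tropical monomial a ⊗ x^⊗i evaluates to a + i · x. Evaluating each term at x = 3:
  Term 0 contributes 6 + 0 · 3 = 6
  Term 1 contributes 8 + 1 · 3 = 11
  Term 2 contributes 8 + 2 · 3 = 14
  Term 3 contributes 9 + 3 · 3 = 18
  Term 4 contributes 5 + 4 · 3 = 17
p(3) = ⊕ of these = min[6, 11, 14, 18, 17] = 6.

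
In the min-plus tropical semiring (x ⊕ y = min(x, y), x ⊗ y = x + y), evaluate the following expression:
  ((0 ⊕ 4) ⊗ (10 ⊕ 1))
((0 ⊕ 4) ⊗ (10 ⊕ 1)) = 1

Expand innermost to outermost. Recall ⊕ takes the minimum of its arguments and ⊗ takes their sum. Working out the expression ((0 ⊕ 4) ⊗ (10 ⊕ 1)) gives 1.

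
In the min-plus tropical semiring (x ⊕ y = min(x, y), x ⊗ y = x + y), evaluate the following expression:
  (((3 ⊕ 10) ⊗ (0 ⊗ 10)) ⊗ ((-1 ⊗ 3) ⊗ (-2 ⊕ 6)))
(((3 ⊕ 10) ⊗ (0 ⊗ 10)) ⊗ ((-1 ⊗ 3) ⊗ (-2 ⊕ 6))) = 13

Expand innermost to outermost. Recall ⊕ takes the minimum of its arguments and ⊗ takes their sum. Working out the expression (((3 ⊕ 10) ⊗ (0 ⊗ 10)) ⊗ ((-1 ⊗ 3) ⊗ (-2 ⊕ 6))) gives 13.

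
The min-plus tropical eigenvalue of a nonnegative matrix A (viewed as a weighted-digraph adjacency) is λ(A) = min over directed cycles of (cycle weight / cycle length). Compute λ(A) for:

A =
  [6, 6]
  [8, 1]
λ(A) = 1

Enumerate directed cycles and compute their means (weight / length). Sample:
  cycle 0 → 0: weight = 6, length = 1, mean = 6/1 ≈ 6.000
  cycle 1 → 1: weight = 1, length = 1, mean = 1/1 ≈ 1.000
  cycle 0 → 1 → 0: weight = 14, length = 2, mean = 14/2 ≈ 7.000
  cycle 1 → 0 → 1: weight = 14, length = 2, mean = 14/2 ≈ 7.000
Minimum mean = 1.000, attained e.g. along the cycle 1 → 1 with weight 1 and length 1. So λ(A) = 1/1 = 1.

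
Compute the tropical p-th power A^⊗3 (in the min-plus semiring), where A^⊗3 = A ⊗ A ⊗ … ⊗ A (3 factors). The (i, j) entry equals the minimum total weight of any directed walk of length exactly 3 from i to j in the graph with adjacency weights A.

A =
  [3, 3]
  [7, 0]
A^⊗3 =
  [9, 3]
  [7, 0]

Each entry (A^⊗3)_ij equals the minimum over all length-3 walks i = v_0 → v_1 → … → v_3 = j of Σ_t A[v_t][v_{t+1}]. For example, for (i, j) = (0, 1) we minimise over 4 possible intermediate vertex sequences; the minimum is 3, attained along the walk 0 → 1 → 1 → 1.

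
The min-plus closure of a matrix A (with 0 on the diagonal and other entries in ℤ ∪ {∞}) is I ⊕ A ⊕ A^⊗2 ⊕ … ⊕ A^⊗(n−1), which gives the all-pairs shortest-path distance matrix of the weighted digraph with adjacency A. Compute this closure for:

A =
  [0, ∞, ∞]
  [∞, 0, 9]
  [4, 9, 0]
Closure =
  [0, ∞, ∞]
  [13, 0, 9]
  [4, 9, 0]

This is the Floyd-Warshall all-pairs shortest-path computation. For each intermediate vertex k = 0, 1, …, 2, update dist[i][j] ← min(dist[i][j], dist[i][k] + dist[k][j]). The final matrix gives, for each (i, j), the minimum total weight of any directed path from i to j (possibly empty when i = j).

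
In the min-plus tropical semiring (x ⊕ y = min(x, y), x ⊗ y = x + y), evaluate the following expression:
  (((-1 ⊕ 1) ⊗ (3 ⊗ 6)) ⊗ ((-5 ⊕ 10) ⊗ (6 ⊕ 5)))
(((-1 ⊕ 1) ⊗ (3 ⊗ 6)) ⊗ ((-5 ⊕ 10) ⊗ (6 ⊕ 5))) = 8

Expand innermost to outermost. Recall ⊕ takes the minimum of its arguments and ⊗ takes their sum. Working out the expression (((-1 ⊕ 1) ⊗ (3 ⊗ 6)) ⊗ ((-5 ⊕ 10) ⊗ (6 ⊕ 5))) gives 8.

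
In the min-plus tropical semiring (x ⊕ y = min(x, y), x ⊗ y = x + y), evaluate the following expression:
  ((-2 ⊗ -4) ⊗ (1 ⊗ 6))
((-2 ⊗ -4) ⊗ (1 ⊗ 6)) = 1

Expand innermost to outermost. Recall ⊕ takes the minimum of its arguments and ⊗ takes their sum. Working out the expression ((-2 ⊗ -4) ⊗ (1 ⊗ 6)) gives 1.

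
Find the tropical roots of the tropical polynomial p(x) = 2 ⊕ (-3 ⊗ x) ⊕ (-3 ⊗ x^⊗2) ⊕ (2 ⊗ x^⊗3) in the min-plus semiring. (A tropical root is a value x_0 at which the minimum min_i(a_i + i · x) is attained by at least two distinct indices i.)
Roots: {-5, 0, 5}

Each tropical root is a break point of the lower envelope of the lines y = a_i + i · x (there are 4 lines, with slopes 0, 1, ..., 3). Only the lines that attain the minimum somewhere contribute to roots; other lines are dominated. Here the surviving (envelope) indices are i = 3, i = 2, i = 1, i = 0.
Intersections between consecutive envelope lines give the roots: for adjacent envelope indices i < j the intersection is x = (a_i − a_j) / (j − i). Reading off the sorted break points: {-5, 0, 5}.
Verification: at each break x_0, at least two indices attain the minimum of min_i(a_i + i · x_0).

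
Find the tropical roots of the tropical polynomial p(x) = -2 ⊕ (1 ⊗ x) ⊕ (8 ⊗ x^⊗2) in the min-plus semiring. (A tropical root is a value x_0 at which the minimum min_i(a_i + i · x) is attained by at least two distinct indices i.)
Roots: {-7, -3}

Each tropical root is a break point of the lower envelope of the lines y = a_i + i · x (there are 3 lines, with slopes 0, 1, ..., 2). Only the lines that attain the minimum somewhere contribute to roots; other lines are dominated. Here the surviving (envelope) indices are i = 2, i = 1, i = 0.
Intersections between consecutive envelope lines give the roots: for adjacent envelope indices i < j the intersection is x = (a_i − a_j) / (j − i). Reading off the sorted break points: {-7, -3}.
Verification: at each break x_0, at least two indices attain the minimum of min_i(a_i + i · x_0).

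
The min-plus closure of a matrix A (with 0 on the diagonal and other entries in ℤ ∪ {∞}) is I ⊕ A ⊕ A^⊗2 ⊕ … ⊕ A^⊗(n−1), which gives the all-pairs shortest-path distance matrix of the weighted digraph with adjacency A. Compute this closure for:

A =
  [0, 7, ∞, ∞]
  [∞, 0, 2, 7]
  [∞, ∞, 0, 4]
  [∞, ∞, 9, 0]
Closure =
  [0, 7, 9, 13]
  [∞, 0, 2, 6]
  [∞, ∞, 0, 4]
  [∞, ∞, 9, 0]

This is the Floyd-Warshall all-pairs shortest-path computation. For each intermediate vertex k = 0, 1, …, 3, update dist[i][j] ← min(dist[i][j], dist[i][k] + dist[k][j]). The final matrix gives, for each (i, j), the minimum total weight of any directed path from i to j (possibly empty when i = j).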